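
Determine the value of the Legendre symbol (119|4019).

1

(119|4019)
  = -(4019|119)    [QR: both ≡ 3 mod 4, sign flips]
  = -(92|119)    [4019 ≡ 92 mod 119]
  = -(23|119)    [119 ≡ 7 mod 8 ⇒ (2|119)^2 = +1]
  = (119|23)    [QR: both ≡ 3 mod 4, sign flips]
  = (4|23)    [119 ≡ 4 mod 23]
  = (1|23)    [23 ≡ 7 mod 8 ⇒ (2|23)^2 = +1]
  = 1    [(1|23) = 1]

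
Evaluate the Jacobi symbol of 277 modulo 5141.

(277|5141)
  = (5141|277)    [QR: 277 ≡ 1 mod 4, sign kept]
  = (155|277)    [5141 ≡ 155 mod 277]
  = (277|155)    [QR: 277 ≡ 1 mod 4, sign kept]
  = (122|155)    [277 ≡ 122 mod 155]
  = -(61|155)    [155 ≡ 3 mod 8 ⇒ (2|155) = -1]
  = -(155|61)    [QR: 61 ≡ 1 mod 4, sign kept]
  = -(33|61)    [155 ≡ 33 mod 61]
  = -(61|33)    [QR: 33 ≡ 1 mod 4, sign kept]
  = -(28|33)    [61 ≡ 28 mod 33]
  = -(7|33)    [33 ≡ 1 mod 8 ⇒ (2|33)^2 = +1]
  = -(33|7)    [QR: 33 ≡ 1 mod 4, sign kept]
  = -(5|7)    [33 ≡ 5 mod 7]
  = -(7|5)    [QR: 5 ≡ 1 mod 4, sign kept]
  = -(2|5)    [7 ≡ 2 mod 5]
  = (1|5)    [5 ≡ 5 mod 8 ⇒ (2|5) = -1]
  = 1    [(1|5) = 1]

1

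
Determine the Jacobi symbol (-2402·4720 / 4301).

1

By multiplicativity, (-2402·4720 / 4301) = (-2402 / 4301)·(4720 / 4301).
First factor (-2402 / 4301):
Reduce the numerator: -2402 ≡ 1899 (mod 4301), so (-2402 / 4301) = (1899 / 4301).
4301 ≡ 1 (mod 4), so quadratic reciprocity gives (1899 / 4301) = (4301 / 1899). Reduce: 4301 ≡ 503 (mod 1899). Now have (503 / 1899).
Both 503 ≡ 3 and 1899 ≡ 3 (mod 4), so reciprocity gives (503 / 1899) = -(1899 / 503). Reduce: 1899 ≡ 390 (mod 503). Now have -(390 / 503).
Factor out 2: 390 = 2·195. Since 503 ≡ 7 (mod 8), (2 / 503) = +1. Now have -(195 / 503).
Both 195 ≡ 3 and 503 ≡ 3 (mod 4), so reciprocity gives (195 / 503) = -(503 / 195). Reduce: 503 ≡ 113 (mod 195). Now have (113 / 195).
113 ≡ 1 (mod 4), so quadratic reciprocity gives (113 / 195) = (195 / 113). Reduce: 195 ≡ 82 (mod 113). Now have (82 / 113).
Factor out 2: 82 = 2·41. Since 113 ≡ 1 (mod 8), (2 / 113) = +1. Now have (41 / 113).
41 ≡ 1 (mod 4), so quadratic reciprocity gives (41 / 113) = (113 / 41). Reduce: 113 ≡ 31 (mod 41). Now have (31 / 41).
41 ≡ 1 (mod 4), so quadratic reciprocity gives (31 / 41) = (41 / 31). Reduce: 41 ≡ 10 (mod 31). Now have (10 / 31).
Factor out 2: 10 = 2·5. Since 31 ≡ 7 (mod 8), (2 / 31) = +1. Now have (5 / 31).
5 ≡ 1 (mod 4), so quadratic reciprocity gives (5 / 31) = (31 / 5). Reduce: 31 ≡ 1 (mod 5). Now have (1 / 5).
(1 / 5) = 1. Collecting the sign factors: 1.
Second factor (4720 / 4301):
Reduce the numerator: 4720 ≡ 419 (mod 4301), so (4720 / 4301) = (419 / 4301).
4301 ≡ 1 (mod 4), so quadratic reciprocity gives (419 / 4301) = (4301 / 419). Reduce: 4301 ≡ 111 (mod 419). Now have (111 / 419).
Both 111 ≡ 3 and 419 ≡ 3 (mod 4), so reciprocity gives (111 / 419) = -(419 / 111). Reduce: 419 ≡ 86 (mod 111). Now have -(86 / 111).
Factor out 2: 86 = 2·43. Since 111 ≡ 7 (mod 8), (2 / 111) = +1. Now have -(43 / 111).
Both 43 ≡ 3 and 111 ≡ 3 (mod 4), so reciprocity gives (43 / 111) = -(111 / 43). Reduce: 111 ≡ 25 (mod 43). Now have (25 / 43).
25 ≡ 1 (mod 4), so quadratic reciprocity gives (25 / 43) = (43 / 25). Reduce: 43 ≡ 18 (mod 25). Now have (18 / 25).
Factor out 2: 18 = 2·9. Since 25 ≡ 1 (mod 8), (2 / 25) = +1. Now have (9 / 25).
9 ≡ 1 (mod 4), so quadratic reciprocity gives (9 / 25) = (25 / 9). Reduce: 25 ≡ 7 (mod 9). Now have (7 / 9).
9 ≡ 1 (mod 4), so quadratic reciprocity gives (7 / 9) = (9 / 7). Reduce: 9 ≡ 2 (mod 7). Now have (2 / 7).
Factor out 2: 2 = 2. Since 7 ≡ 7 (mod 8), (2 / 7) = +1. Now have (1 / 7).
(1 / 7) = 1. Collecting the sign factors: 1.
Product: (1)·(1) = 1.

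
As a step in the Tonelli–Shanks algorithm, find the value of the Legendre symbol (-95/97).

1

Reduce the numerator: -95 ≡ 2 (mod 97), so (-95/97) = (2/97).
Factor out 2: 2 = 2. Since 97 ≡ 1 (mod 8), (2/97) = +1. Now have (1/97).
(1/97) = 1. Collecting the sign factors: 1.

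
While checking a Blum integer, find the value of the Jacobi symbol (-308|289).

Pull out -1: (-308|289) = (-1|289)·(308|289). Since 289 ≡ 1 (mod 4), (-1|289) = +1. Now have (308|289).
Reduce the numerator: 308 ≡ 19 (mod 289), so (308|289) = (19|289).
289 ≡ 1 (mod 4), so quadratic reciprocity gives (19|289) = (289|19). Reduce: 289 ≡ 4 (mod 19). Now have (4|19).
Factor out 2: 4 = 2^2. Since 19 ≡ 3 (mod 8), (2|19) = -1, and (2|19)^2 = +1. Now have (1|19).
(1|19) = 1. Collecting the sign factors: 1.

1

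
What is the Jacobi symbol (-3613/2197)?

(-3613/2197)
  = (781/2197)    [-3613 ≡ 781 mod 2197]
  = (2197/781)    [QR: 781 ≡ 1 mod 4, sign kept]
  = (635/781)    [2197 ≡ 635 mod 781]
  = (781/635)    [QR: 781 ≡ 1 mod 4, sign kept]
  = (146/635)    [781 ≡ 146 mod 635]
  = -(73/635)    [635 ≡ 3 mod 8 ⇒ (2/635) = -1]
  = -(635/73)    [QR: 73 ≡ 1 mod 4, sign kept]
  = -(51/73)    [635 ≡ 51 mod 73]
  = -(73/51)    [QR: 73 ≡ 1 mod 4, sign kept]
  = -(22/51)    [73 ≡ 22 mod 51]
  = (11/51)    [51 ≡ 3 mod 8 ⇒ (2/51) = -1]
  = -(51/11)    [QR: both ≡ 3 mod 4, sign flips]
  = -(7/11)    [51 ≡ 7 mod 11]
  = (11/7)    [QR: both ≡ 3 mod 4, sign flips]
  = (4/7)    [11 ≡ 4 mod 7]
  = (1/7)    [7 ≡ 7 mod 8 ⇒ (2/7)^2 = +1]
  = 1    [(1/7) = 1]

1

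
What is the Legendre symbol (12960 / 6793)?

Reduce the numerator: 12960 ≡ 6167 (mod 6793), so (12960 / 6793) = (6167 / 6793).
6793 ≡ 1 (mod 4), so quadratic reciprocity gives (6167 / 6793) = (6793 / 6167). Reduce: 6793 ≡ 626 (mod 6167). Now have (626 / 6167).
Factor out 2: 626 = 2·313. Since 6167 ≡ 7 (mod 8), (2 / 6167) = +1. Now have (313 / 6167).
313 ≡ 1 (mod 4), so quadratic reciprocity gives (313 / 6167) = (6167 / 313). Reduce: 6167 ≡ 220 (mod 313). Now have (220 / 313).
Factor out 2: 220 = 2^2·55. Since 313 ≡ 1 (mod 8), (2 / 313) = +1, and (2 / 313)^2 = +1. Now have (55 / 313).
313 ≡ 1 (mod 4), so quadratic reciprocity gives (55 / 313) = (313 / 55). Reduce: 313 ≡ 38 (mod 55). Now have (38 / 55).
Factor out 2: 38 = 2·19. Since 55 ≡ 7 (mod 8), (2 / 55) = +1. Now have (19 / 55).
Both 19 ≡ 3 and 55 ≡ 3 (mod 4), so reciprocity gives (19 / 55) = -(55 / 19). Reduce: 55 ≡ 17 (mod 19). Now have -(17 / 19).
17 ≡ 1 (mod 4), so quadratic reciprocity gives (17 / 19) = (19 / 17). Reduce: 19 ≡ 2 (mod 17). Now have -(2 / 17).
Factor out 2: 2 = 2. Since 17 ≡ 1 (mod 8), (2 / 17) = +1. Now have -(1 / 17).
(1 / 17) = 1. Collecting the sign factors: -1.

-1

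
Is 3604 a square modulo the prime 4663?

(3604/4663)
  = (901/4663)    [4663 ≡ 7 mod 8 ⇒ (2/4663)^2 = +1]
  = (4663/901)    [QR: 901 ≡ 1 mod 4, sign kept]
  = (158/901)    [4663 ≡ 158 mod 901]
  = -(79/901)    [901 ≡ 5 mod 8 ⇒ (2/901) = -1]
  = -(901/79)    [QR: 901 ≡ 1 mod 4, sign kept]
  = -(32/79)    [901 ≡ 32 mod 79]
  = -(1/79)    [79 ≡ 7 mod 8 ⇒ (2/79)^5 = +1]
  = -1    [(1/79) = 1]
(3604/4663) = -1, and 4663 is prime, so 3604 is not a quadratic residue mod 4663.

no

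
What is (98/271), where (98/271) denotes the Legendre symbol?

1

Factor out 2: 98 = 2·49. Since 271 ≡ 7 (mod 8), (2/271) = +1. Now have (49/271).
49 ≡ 1 (mod 4), so quadratic reciprocity gives (49/271) = (271/49). Reduce: 271 ≡ 26 (mod 49). Now have (26/49).
Factor out 2: 26 = 2·13. Since 49 ≡ 1 (mod 8), (2/49) = +1. Now have (13/49).
13 ≡ 1 (mod 4), so quadratic reciprocity gives (13/49) = (49/13). Reduce: 49 ≡ 10 (mod 13). Now have (10/13).
Factor out 2: 10 = 2·5. Since 13 ≡ 5 (mod 8), (2/13) = -1. Now have -(5/13).
5 ≡ 1 (mod 4), so quadratic reciprocity gives (5/13) = (13/5). Reduce: 13 ≡ 3 (mod 5). Now have -(3/5).
5 ≡ 1 (mod 4), so quadratic reciprocity gives (3/5) = (5/3). Reduce: 5 ≡ 2 (mod 3). Now have -(2/3).
Factor out 2: 2 = 2. Since 3 ≡ 3 (mod 8), (2/3) = -1. Now have (1/3).
(1/3) = 1. Collecting the sign factors: 1.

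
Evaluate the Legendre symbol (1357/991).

-1

(1357/991)
  = (366/991)    [1357 ≡ 366 mod 991]
  = (183/991)    [991 ≡ 7 mod 8 ⇒ (2/991) = +1]
  = -(991/183)    [QR: both ≡ 3 mod 4, sign flips]
  = -(76/183)    [991 ≡ 76 mod 183]
  = -(19/183)    [183 ≡ 7 mod 8 ⇒ (2/183)^2 = +1]
  = (183/19)    [QR: both ≡ 3 mod 4, sign flips]
  = (12/19)    [183 ≡ 12 mod 19]
  = (3/19)    [19 ≡ 3 mod 8 ⇒ (2/19)^2 = +1]
  = -(19/3)    [QR: both ≡ 3 mod 4, sign flips]
  = -(1/3)    [19 ≡ 1 mod 3]
  = -1    [(1/3) = 1]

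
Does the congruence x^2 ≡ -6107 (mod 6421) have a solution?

Reduce the numerator: -6107 ≡ 314 (mod 6421), so (-6107|6421) = (314|6421).
Factor out 2: 314 = 2·157. Since 6421 ≡ 5 (mod 8), (2|6421) = -1. Now have -(157|6421).
157 ≡ 1 (mod 4), so quadratic reciprocity gives (157|6421) = (6421|157). Reduce: 6421 ≡ 141 (mod 157). Now have -(141|157).
141 ≡ 1 (mod 4), so quadratic reciprocity gives (141|157) = (157|141). Reduce: 157 ≡ 16 (mod 141). Now have -(16|141).
Factor out 2: 16 = 2^4. Since 141 ≡ 5 (mod 8), (2|141) = -1, and (2|141)^4 = +1. Now have -(1|141).
(1|141) = 1. Collecting the sign factors: -1.
(-6107|6421) = -1, and 6421 is prime, so -6107 is not a quadratic residue mod 6421.

no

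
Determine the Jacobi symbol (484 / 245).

(484 / 245)
  = (239 / 245)    [484 ≡ 239 mod 245]
  = (245 / 239)    [QR: 245 ≡ 1 mod 4, sign kept]
  = (6 / 239)    [245 ≡ 6 mod 239]
  = (3 / 239)    [239 ≡ 7 mod 8 ⇒ (2 / 239) = +1]
  = -(239 / 3)    [QR: both ≡ 3 mod 4, sign flips]
  = -(2 / 3)    [239 ≡ 2 mod 3]
  = (1 / 3)    [3 ≡ 3 mod 8 ⇒ (2 / 3) = -1]
  = 1    [(1 / 3) = 1]

1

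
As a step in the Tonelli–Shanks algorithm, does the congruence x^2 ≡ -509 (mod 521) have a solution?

Reduce the numerator: -509 ≡ 12 (mod 521), so (-509/521) = (12/521).
Factor out 2: 12 = 2^2·3. Since 521 ≡ 1 (mod 8), (2/521) = +1, and (2/521)^2 = +1. Now have (3/521).
521 ≡ 1 (mod 4), so quadratic reciprocity gives (3/521) = (521/3). Reduce: 521 ≡ 2 (mod 3). Now have (2/3).
Factor out 2: 2 = 2. Since 3 ≡ 3 (mod 8), (2/3) = -1. Now have -(1/3).
(1/3) = 1. Collecting the sign factors: -1.
The Legendre symbol is -1, so x^2 ≡ -509 (mod 521) has no solution.

no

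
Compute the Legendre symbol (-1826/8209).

1

(-1826/8209)
  = (6383/8209)    [-1826 ≡ 6383 mod 8209]
  = (8209/6383)    [QR: 8209 ≡ 1 mod 4, sign kept]
  = (1826/6383)    [8209 ≡ 1826 mod 6383]
  = (913/6383)    [6383 ≡ 7 mod 8 ⇒ (2/6383) = +1]
  = (6383/913)    [QR: 913 ≡ 1 mod 4, sign kept]
  = (905/913)    [6383 ≡ 905 mod 913]
  = (913/905)    [QR: 905 ≡ 1 mod 4, sign kept]
  = (8/905)    [913 ≡ 8 mod 905]
  = (1/905)    [905 ≡ 1 mod 8 ⇒ (2/905)^3 = +1]
  = 1    [(1/905) = 1]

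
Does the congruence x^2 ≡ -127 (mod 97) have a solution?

no

Pull out -1: (-127/97) = (-1/97)·(127/97). Since 97 ≡ 1 (mod 4), (-1/97) = +1. Now have (127/97).
Reduce the numerator: 127 ≡ 30 (mod 97), so (127/97) = (30/97).
Factor out 2: 30 = 2·15. Since 97 ≡ 1 (mod 8), (2/97) = +1. Now have (15/97).
97 ≡ 1 (mod 4), so quadratic reciprocity gives (15/97) = (97/15). Reduce: 97 ≡ 7 (mod 15). Now have (7/15).
Both 7 ≡ 3 and 15 ≡ 3 (mod 4), so reciprocity gives (7/15) = -(15/7). Reduce: 15 ≡ 1 (mod 7). Now have -(1/7).
(1/7) = 1. Collecting the sign factors: -1.
The Legendre symbol is -1, so x^2 ≡ -127 (mod 97) has no solution.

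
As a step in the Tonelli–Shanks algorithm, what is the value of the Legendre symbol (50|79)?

1

(50|79)
  = (25|79)    [79 ≡ 7 mod 8 ⇒ (2|79) = +1]
  = (79|25)    [QR: 25 ≡ 1 mod 4, sign kept]
  = (4|25)    [79 ≡ 4 mod 25]
  = (1|25)    [25 ≡ 1 mod 8 ⇒ (2|25)^2 = +1]
  = 1    [(1|25) = 1]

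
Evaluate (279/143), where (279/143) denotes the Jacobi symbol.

(279/143)
  = (136/143)    [279 ≡ 136 mod 143]
  = (17/143)    [143 ≡ 7 mod 8 ⇒ (2/143)^3 = +1]
  = (143/17)    [QR: 17 ≡ 1 mod 4, sign kept]
  = (7/17)    [143 ≡ 7 mod 17]
  = (17/7)    [QR: 17 ≡ 1 mod 4, sign kept]
  = (3/7)    [17 ≡ 3 mod 7]
  = -(7/3)    [QR: both ≡ 3 mod 4, sign flips]
  = -(1/3)    [7 ≡ 1 mod 3]
  = -1    [(1/3) = 1]

-1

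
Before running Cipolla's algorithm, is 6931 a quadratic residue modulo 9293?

(6931/9293)
  = (9293/6931)    [QR: 9293 ≡ 1 mod 4, sign kept]
  = (2362/6931)    [9293 ≡ 2362 mod 6931]
  = -(1181/6931)    [6931 ≡ 3 mod 8 ⇒ (2/6931) = -1]
  = -(6931/1181)    [QR: 1181 ≡ 1 mod 4, sign kept]
  = -(1026/1181)    [6931 ≡ 1026 mod 1181]
  = (513/1181)    [1181 ≡ 5 mod 8 ⇒ (2/1181) = -1]
  = (1181/513)    [QR: 513 ≡ 1 mod 4, sign kept]
  = (155/513)    [1181 ≡ 155 mod 513]
  = (513/155)    [QR: 513 ≡ 1 mod 4, sign kept]
  = (48/155)    [513 ≡ 48 mod 155]
  = (3/155)    [155 ≡ 3 mod 8 ⇒ (2/155)^4 = +1]
  = -(155/3)    [QR: both ≡ 3 mod 4, sign flips]
  = -(2/3)    [155 ≡ 2 mod 3]
  = (1/3)    [3 ≡ 3 mod 8 ⇒ (2/3) = -1]
  = 1    [(1/3) = 1]
(6931/9293) = 1, and 9293 is prime, so 6931 is a quadratic residue mod 9293.

yes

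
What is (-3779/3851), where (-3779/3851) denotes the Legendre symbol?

Pull out -1: (-3779/3851) = (-1/3851)·(3779/3851). Since 3851 ≡ 3 (mod 4), (-1/3851) = -1. Now have -(3779/3851).
Both 3779 ≡ 3 and 3851 ≡ 3 (mod 4), so reciprocity gives (3779/3851) = -(3851/3779). Reduce: 3851 ≡ 72 (mod 3779). Now have (72/3779).
Factor out 2: 72 = 2^3·9. Since 3779 ≡ 3 (mod 8), (2/3779) = -1, and (2/3779)^3 = -1. Now have -(9/3779).
9 ≡ 1 (mod 4), so quadratic reciprocity gives (9/3779) = (3779/9). Reduce: 3779 ≡ 8 (mod 9). Now have -(8/9).
Factor out 2: 8 = 2^3. Since 9 ≡ 1 (mod 8), (2/9) = +1, and (2/9)^3 = +1. Now have -(1/9).
(1/9) = 1. Collecting the sign factors: -1.

-1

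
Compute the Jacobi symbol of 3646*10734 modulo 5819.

1

By multiplicativity, (3646·10734|5819) = (3646|5819)·(10734|5819).
First factor (3646|5819):
(3646|5819)
  = -(1823|5819)    [5819 ≡ 3 mod 8 ⇒ (2|5819) = -1]
  = (5819|1823)    [QR: both ≡ 3 mod 4, sign flips]
  = (350|1823)    [5819 ≡ 350 mod 1823]
  = (175|1823)    [1823 ≡ 7 mod 8 ⇒ (2|1823) = +1]
  = -(1823|175)    [QR: both ≡ 3 mod 4, sign flips]
  = -(73|175)    [1823 ≡ 73 mod 175]
  = -(175|73)    [QR: 73 ≡ 1 mod 4, sign kept]
  = -(29|73)    [175 ≡ 29 mod 73]
  = -(73|29)    [QR: 29 ≡ 1 mod 4, sign kept]
  = -(15|29)    [73 ≡ 15 mod 29]
  = -(29|15)    [QR: 29 ≡ 1 mod 4, sign kept]
  = -(14|15)    [29 ≡ 14 mod 15]
  = -(7|15)    [15 ≡ 7 mod 8 ⇒ (2|15) = +1]
  = (15|7)    [QR: both ≡ 3 mod 4, sign flips]
  = (1|7)    [15 ≡ 1 mod 7]
  = 1    [(1|7) = 1]
Second factor (10734|5819):
(10734|5819)
  = (4915|5819)    [10734 ≡ 4915 mod 5819]
  = -(5819|4915)    [QR: both ≡ 3 mod 4, sign flips]
  = -(904|4915)    [5819 ≡ 904 mod 4915]
  = (113|4915)    [4915 ≡ 3 mod 8 ⇒ (2|4915)^3 = -1]
  = (4915|113)    [QR: 113 ≡ 1 mod 4, sign kept]
  = (56|113)    [4915 ≡ 56 mod 113]
  = (7|113)    [113 ≡ 1 mod 8 ⇒ (2|113)^3 = +1]
  = (113|7)    [QR: 113 ≡ 1 mod 4, sign kept]
  = (1|7)    [113 ≡ 1 mod 7]
  = 1    [(1|7) = 1]
Product: (1)·(1) = 1.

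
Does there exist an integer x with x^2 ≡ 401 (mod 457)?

yes

(401|457)
  = (457|401)    [QR: 401 ≡ 1 mod 4, sign kept]
  = (56|401)    [457 ≡ 56 mod 401]
  = (7|401)    [401 ≡ 1 mod 8 ⇒ (2|401)^3 = +1]
  = (401|7)    [QR: 401 ≡ 1 mod 4, sign kept]
  = (2|7)    [401 ≡ 2 mod 7]
  = (1|7)    [7 ≡ 7 mod 8 ⇒ (2|7) = +1]
  = 1    [(1|7) = 1]
The Legendre symbol is 1, so x^2 ≡ 401 (mod 457) has solution.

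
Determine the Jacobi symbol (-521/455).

(-521/455)
  = -(521/455)    [455 ≡ 3 mod 4 ⇒ (-1/455) = -1]
  = -(66/455)    [521 ≡ 66 mod 455]
  = -(33/455)    [455 ≡ 7 mod 8 ⇒ (2/455) = +1]
  = -(455/33)    [QR: 33 ≡ 1 mod 4, sign kept]
  = -(26/33)    [455 ≡ 26 mod 33]
  = -(13/33)    [33 ≡ 1 mod 8 ⇒ (2/33) = +1]
  = -(33/13)    [QR: 13 ≡ 1 mod 4, sign kept]
  = -(7/13)    [33 ≡ 7 mod 13]
  = -(13/7)    [QR: 13 ≡ 1 mod 4, sign kept]
  = -(6/7)    [13 ≡ 6 mod 7]
  = -(3/7)    [7 ≡ 7 mod 8 ⇒ (2/7) = +1]
  = (7/3)    [QR: both ≡ 3 mod 4, sign flips]
  = (1/3)    [7 ≡ 1 mod 3]
  = 1    [(1/3) = 1]

1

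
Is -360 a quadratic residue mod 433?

no

Pull out -1: (-360/433) = (-1/433)·(360/433). Since 433 ≡ 1 (mod 4), (-1/433) = +1. Now have (360/433).
Factor out 2: 360 = 2^3·45. Since 433 ≡ 1 (mod 8), (2/433) = +1, and (2/433)^3 = +1. Now have (45/433).
45 ≡ 1 (mod 4), so quadratic reciprocity gives (45/433) = (433/45). Reduce: 433 ≡ 28 (mod 45). Now have (28/45).
Factor out 2: 28 = 2^2·7. Since 45 ≡ 5 (mod 8), (2/45) = -1, and (2/45)^2 = +1. Now have (7/45).
45 ≡ 1 (mod 4), so quadratic reciprocity gives (7/45) = (45/7). Reduce: 45 ≡ 3 (mod 7). Now have (3/7).
Both 3 ≡ 3 and 7 ≡ 3 (mod 4), so reciprocity gives (3/7) = -(7/3). Reduce: 7 ≡ 1 (mod 3). Now have -(1/3).
(1/3) = 1. Collecting the sign factors: -1.
The Legendre symbol is -1, so x^2 ≡ -360 (mod 433) has no solution.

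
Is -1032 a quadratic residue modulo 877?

(-1032|877)
  = (722|877)    [-1032 ≡ 722 mod 877]
  = -(361|877)    [877 ≡ 5 mod 8 ⇒ (2|877) = -1]
  = -(877|361)    [QR: 361 ≡ 1 mod 4, sign kept]
  = -(155|361)    [877 ≡ 155 mod 361]
  = -(361|155)    [QR: 361 ≡ 1 mod 4, sign kept]
  = -(51|155)    [361 ≡ 51 mod 155]
  = (155|51)    [QR: both ≡ 3 mod 4, sign flips]
  = (2|51)    [155 ≡ 2 mod 51]
  = -(1|51)    [51 ≡ 3 mod 8 ⇒ (2|51) = -1]
  = -1    [(1|51) = 1]
The Legendre symbol is -1, so x^2 ≡ -1032 (mod 877) has no solution.

no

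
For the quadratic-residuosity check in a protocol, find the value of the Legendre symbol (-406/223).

(-406/223)
  = (40/223)    [-406 ≡ 40 mod 223]
  = (5/223)    [223 ≡ 7 mod 8 ⇒ (2/223)^3 = +1]
  = (223/5)    [QR: 5 ≡ 1 mod 4, sign kept]
  = (3/5)    [223 ≡ 3 mod 5]
  = (5/3)    [QR: 5 ≡ 1 mod 4, sign kept]
  = (2/3)    [5 ≡ 2 mod 3]
  = -(1/3)    [3 ≡ 3 mod 8 ⇒ (2/3) = -1]
  = -1    [(1/3) = 1]

-1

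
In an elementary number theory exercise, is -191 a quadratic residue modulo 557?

no

Pull out -1: (-191/557) = (-1/557)·(191/557). Since 557 ≡ 1 (mod 4), (-1/557) = +1. Now have (191/557).
557 ≡ 1 (mod 4), so quadratic reciprocity gives (191/557) = (557/191). Reduce: 557 ≡ 175 (mod 191). Now have (175/191).
Both 175 ≡ 3 and 191 ≡ 3 (mod 4), so reciprocity gives (175/191) = -(191/175). Reduce: 191 ≡ 16 (mod 175). Now have -(16/175).
Factor out 2: 16 = 2^4. Since 175 ≡ 7 (mod 8), (2/175) = +1, and (2/175)^4 = +1. Now have -(1/175).
(1/175) = 1. Collecting the sign factors: -1.
The Legendre symbol is -1, so x^2 ≡ -191 (mod 557) has no solution.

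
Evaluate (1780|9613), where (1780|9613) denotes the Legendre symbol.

-1

(1780|9613)
  = (445|9613)    [9613 ≡ 5 mod 8 ⇒ (2|9613)^2 = +1]
  = (9613|445)    [QR: 445 ≡ 1 mod 4, sign kept]
  = (268|445)    [9613 ≡ 268 mod 445]
  = (67|445)    [445 ≡ 5 mod 8 ⇒ (2|445)^2 = +1]
  = (445|67)    [QR: 445 ≡ 1 mod 4, sign kept]
  = (43|67)    [445 ≡ 43 mod 67]
  = -(67|43)    [QR: both ≡ 3 mod 4, sign flips]
  = -(24|43)    [67 ≡ 24 mod 43]
  = (3|43)    [43 ≡ 3 mod 8 ⇒ (2|43)^3 = -1]
  = -(43|3)    [QR: both ≡ 3 mod 4, sign flips]
  = -(1|3)    [43 ≡ 1 mod 3]
  = -1    [(1|3) = 1]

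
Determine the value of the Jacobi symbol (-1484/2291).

(-1484/2291)
  = (807/2291)    [-1484 ≡ 807 mod 2291]
  = -(2291/807)    [QR: both ≡ 3 mod 4, sign flips]
  = -(677/807)    [2291 ≡ 677 mod 807]
  = -(807/677)    [QR: 677 ≡ 1 mod 4, sign kept]
  = -(130/677)    [807 ≡ 130 mod 677]
  = (65/677)    [677 ≡ 5 mod 8 ⇒ (2/677) = -1]
  = (677/65)    [QR: 65 ≡ 1 mod 4, sign kept]
  = (27/65)    [677 ≡ 27 mod 65]
  = (65/27)    [QR: 65 ≡ 1 mod 4, sign kept]
  = (11/27)    [65 ≡ 11 mod 27]
  = -(27/11)    [QR: both ≡ 3 mod 4, sign flips]
  = -(5/11)    [27 ≡ 5 mod 11]
  = -(11/5)    [QR: 5 ≡ 1 mod 4, sign kept]
  = -(1/5)    [11 ≡ 1 mod 5]
  = -1    [(1/5) = 1]

-1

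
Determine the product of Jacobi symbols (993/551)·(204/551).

-1

By multiplicativity, (993·204/551) = (993/551)·(204/551).
First factor (993/551):
Reduce the numerator: 993 ≡ 442 (mod 551), so (993/551) = (442/551).
Factor out 2: 442 = 2·221. Since 551 ≡ 7 (mod 8), (2/551) = +1. Now have (221/551).
221 ≡ 1 (mod 4), so quadratic reciprocity gives (221/551) = (551/221). Reduce: 551 ≡ 109 (mod 221). Now have (109/221).
109 ≡ 1 (mod 4), so quadratic reciprocity gives (109/221) = (221/109). Reduce: 221 ≡ 3 (mod 109). Now have (3/109).
109 ≡ 1 (mod 4), so quadratic reciprocity gives (3/109) = (109/3). Reduce: 109 ≡ 1 (mod 3). Now have (1/3).
(1/3) = 1. Collecting the sign factors: 1.
Second factor (204/551):
Factor out 2: 204 = 2^2·51. Since 551 ≡ 7 (mod 8), (2/551) = +1, and (2/551)^2 = +1. Now have (51/551).
Both 51 ≡ 3 and 551 ≡ 3 (mod 4), so reciprocity gives (51/551) = -(551/51). Reduce: 551 ≡ 41 (mod 51). Now have -(41/51).
41 ≡ 1 (mod 4), so quadratic reciprocity gives (41/51) = (51/41). Reduce: 51 ≡ 10 (mod 41). Now have -(10/41).
Factor out 2: 10 = 2·5. Since 41 ≡ 1 (mod 8), (2/41) = +1. Now have -(5/41).
5 ≡ 1 (mod 4), so quadratic reciprocity gives (5/41) = (41/5). Reduce: 41 ≡ 1 (mod 5). Now have -(1/5).
(1/5) = 1. Collecting the sign factors: -1.
Product: (1)·(-1) = -1.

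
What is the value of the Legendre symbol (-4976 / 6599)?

(-4976 / 6599)
  = (1623 / 6599)    [-4976 ≡ 1623 mod 6599]
  = -(6599 / 1623)    [QR: both ≡ 3 mod 4, sign flips]
  = -(107 / 1623)    [6599 ≡ 107 mod 1623]
  = (1623 / 107)    [QR: both ≡ 3 mod 4, sign flips]
  = (18 / 107)    [1623 ≡ 18 mod 107]
  = -(9 / 107)    [107 ≡ 3 mod 8 ⇒ (2 / 107) = -1]
  = -(107 / 9)    [QR: 9 ≡ 1 mod 4, sign kept]
  = -(8 / 9)    [107 ≡ 8 mod 9]
  = -(1 / 9)    [9 ≡ 1 mod 8 ⇒ (2 / 9)^3 = +1]
  = -1    [(1 / 9) = 1]

-1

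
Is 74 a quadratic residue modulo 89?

no

(74/89)
  = (37/89)    [89 ≡ 1 mod 8 ⇒ (2/89) = +1]
  = (89/37)    [QR: 37 ≡ 1 mod 4, sign kept]
  = (15/37)    [89 ≡ 15 mod 37]
  = (37/15)    [QR: 37 ≡ 1 mod 4, sign kept]
  = (7/15)    [37 ≡ 7 mod 15]
  = -(15/7)    [QR: both ≡ 3 mod 4, sign flips]
  = -(1/7)    [15 ≡ 1 mod 7]
  = -1    [(1/7) = 1]
The Legendre symbol is -1, so x^2 ≡ 74 (mod 89) has no solution.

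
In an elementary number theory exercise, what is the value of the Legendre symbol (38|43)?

(38|43)
  = -(19|43)    [43 ≡ 3 mod 8 ⇒ (2|43) = -1]
  = (43|19)    [QR: both ≡ 3 mod 4, sign flips]
  = (5|19)    [43 ≡ 5 mod 19]
  = (19|5)    [QR: 5 ≡ 1 mod 4, sign kept]
  = (4|5)    [19 ≡ 4 mod 5]
  = (1|5)    [5 ≡ 5 mod 8 ⇒ (2|5)^2 = +1]
  = 1    [(1|5) = 1]

1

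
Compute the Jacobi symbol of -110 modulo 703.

Pull out -1: (-110/703) = (-1/703)·(110/703). Since 703 ≡ 3 (mod 4), (-1/703) = -1. Now have -(110/703).
Factor out 2: 110 = 2·55. Since 703 ≡ 7 (mod 8), (2/703) = +1. Now have -(55/703).
Both 55 ≡ 3 and 703 ≡ 3 (mod 4), so reciprocity gives (55/703) = -(703/55). Reduce: 703 ≡ 43 (mod 55). Now have (43/55).
Both 43 ≡ 3 and 55 ≡ 3 (mod 4), so reciprocity gives (43/55) = -(55/43). Reduce: 55 ≡ 12 (mod 43). Now have -(12/43).
Factor out 2: 12 = 2^2·3. Since 43 ≡ 3 (mod 8), (2/43) = -1, and (2/43)^2 = +1. Now have -(3/43).
Both 3 ≡ 3 and 43 ≡ 3 (mod 4), so reciprocity gives (3/43) = -(43/3). Reduce: 43 ≡ 1 (mod 3). Now have (1/3).
(1/3) = 1. Collecting the sign factors: 1.

1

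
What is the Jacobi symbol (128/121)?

1

(128/121)
  = (7/121)    [128 ≡ 7 mod 121]
  = (121/7)    [QR: 121 ≡ 1 mod 4, sign kept]
  = (2/7)    [121 ≡ 2 mod 7]
  = (1/7)    [7 ≡ 7 mod 8 ⇒ (2/7) = +1]
  = 1    [(1/7) = 1]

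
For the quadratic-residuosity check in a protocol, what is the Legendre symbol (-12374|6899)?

(-12374|6899)
  = -(12374|6899)    [6899 ≡ 3 mod 4 ⇒ (-1|6899) = -1]
  = -(5475|6899)    [12374 ≡ 5475 mod 6899]
  = (6899|5475)    [QR: both ≡ 3 mod 4, sign flips]
  = (1424|5475)    [6899 ≡ 1424 mod 5475]
  = (89|5475)    [5475 ≡ 3 mod 8 ⇒ (2|5475)^4 = +1]
  = (5475|89)    [QR: 89 ≡ 1 mod 4, sign kept]
  = (46|89)    [5475 ≡ 46 mod 89]
  = (23|89)    [89 ≡ 1 mod 8 ⇒ (2|89) = +1]
  = (89|23)    [QR: 89 ≡ 1 mod 4, sign kept]
  = (20|23)    [89 ≡ 20 mod 23]
  = (5|23)    [23 ≡ 7 mod 8 ⇒ (2|23)^2 = +1]
  = (23|5)    [QR: 5 ≡ 1 mod 4, sign kept]
  = (3|5)    [23 ≡ 3 mod 5]
  = (5|3)    [QR: 5 ≡ 1 mod 4, sign kept]
  = (2|3)    [5 ≡ 2 mod 3]
  = -(1|3)    [3 ≡ 3 mod 8 ⇒ (2|3) = -1]
  = -1    [(1|3) = 1]

-1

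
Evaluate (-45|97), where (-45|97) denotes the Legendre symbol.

-1

Pull out -1: (-45|97) = (-1|97)·(45|97). Since 97 ≡ 1 (mod 4), (-1|97) = +1. Now have (45|97).
45 ≡ 1 (mod 4), so quadratic reciprocity gives (45|97) = (97|45). Reduce: 97 ≡ 7 (mod 45). Now have (7|45).
45 ≡ 1 (mod 4), so quadratic reciprocity gives (7|45) = (45|7). Reduce: 45 ≡ 3 (mod 7). Now have (3|7).
Both 3 ≡ 3 and 7 ≡ 3 (mod 4), so reciprocity gives (3|7) = -(7|3). Reduce: 7 ≡ 1 (mod 3). Now have -(1|3).
(1|3) = 1. Collecting the sign factors: -1.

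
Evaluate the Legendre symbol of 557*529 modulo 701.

1

By multiplicativity, (557·529/701) = (557/701)·(529/701).
First factor (557/701):
557 ≡ 1 (mod 4), so quadratic reciprocity gives (557/701) = (701/557). Reduce: 701 ≡ 144 (mod 557). Now have (144/557).
Factor out 2: 144 = 2^4·9. Since 557 ≡ 5 (mod 8), (2/557) = -1, and (2/557)^4 = +1. Now have (9/557).
9 ≡ 1 (mod 4), so quadratic reciprocity gives (9/557) = (557/9). Reduce: 557 ≡ 8 (mod 9). Now have (8/9).
Factor out 2: 8 = 2^3. Since 9 ≡ 1 (mod 8), (2/9) = +1, and (2/9)^3 = +1. Now have (1/9).
(1/9) = 1. Collecting the sign factors: 1.
Second factor (529/701):
529 ≡ 1 (mod 4), so quadratic reciprocity gives (529/701) = (701/529). Reduce: 701 ≡ 172 (mod 529). Now have (172/529).
Factor out 2: 172 = 2^2·43. Since 529 ≡ 1 (mod 8), (2/529) = +1, and (2/529)^2 = +1. Now have (43/529).
529 ≡ 1 (mod 4), so quadratic reciprocity gives (43/529) = (529/43). Reduce: 529 ≡ 13 (mod 43). Now have (13/43).
13 ≡ 1 (mod 4), so quadratic reciprocity gives (13/43) = (43/13). Reduce: 43 ≡ 4 (mod 13). Now have (4/13).
Factor out 2: 4 = 2^2. Since 13 ≡ 5 (mod 8), (2/13) = -1, and (2/13)^2 = +1. Now have (1/13).
(1/13) = 1. Collecting the sign factors: 1.
Product: (1)·(1) = 1.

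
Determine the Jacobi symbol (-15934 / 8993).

Reduce the numerator: -15934 ≡ 2052 (mod 8993), so (-15934 / 8993) = (2052 / 8993).
Factor out 2: 2052 = 2^2·513. Since 8993 ≡ 1 (mod 8), (2 / 8993) = +1, and (2 / 8993)^2 = +1. Now have (513 / 8993).
513 ≡ 1 (mod 4), so quadratic reciprocity gives (513 / 8993) = (8993 / 513). Reduce: 8993 ≡ 272 (mod 513). Now have (272 / 513).
Factor out 2: 272 = 2^4·17. Since 513 ≡ 1 (mod 8), (2 / 513) = +1, and (2 / 513)^4 = +1. Now have (17 / 513).
17 ≡ 1 (mod 4), so quadratic reciprocity gives (17 / 513) = (513 / 17). Reduce: 513 ≡ 3 (mod 17). Now have (3 / 17).
17 ≡ 1 (mod 4), so quadratic reciprocity gives (3 / 17) = (17 / 3). Reduce: 17 ≡ 2 (mod 3). Now have (2 / 3).
Factor out 2: 2 = 2. Since 3 ≡ 3 (mod 8), (2 / 3) = -1. Now have -(1 / 3).
(1 / 3) = 1. Collecting the sign factors: -1.

-1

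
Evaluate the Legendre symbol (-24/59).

Pull out -1: (-24/59) = (-1/59)·(24/59). Since 59 ≡ 3 (mod 4), (-1/59) = -1. Now have -(24/59).
Factor out 2: 24 = 2^3·3. Since 59 ≡ 3 (mod 8), (2/59) = -1, and (2/59)^3 = -1. Now have (3/59).
Both 3 ≡ 3 and 59 ≡ 3 (mod 4), so reciprocity gives (3/59) = -(59/3). Reduce: 59 ≡ 2 (mod 3). Now have -(2/3).
Factor out 2: 2 = 2. Since 3 ≡ 3 (mod 8), (2/3) = -1. Now have (1/3).
(1/3) = 1. Collecting the sign factors: 1.

1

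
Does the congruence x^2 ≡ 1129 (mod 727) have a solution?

no

(1129|727)
  = (402|727)    [1129 ≡ 402 mod 727]
  = (201|727)    [727 ≡ 7 mod 8 ⇒ (2|727) = +1]
  = (727|201)    [QR: 201 ≡ 1 mod 4, sign kept]
  = (124|201)    [727 ≡ 124 mod 201]
  = (31|201)    [201 ≡ 1 mod 8 ⇒ (2|201)^2 = +1]
  = (201|31)    [QR: 201 ≡ 1 mod 4, sign kept]
  = (15|31)    [201 ≡ 15 mod 31]
  = -(31|15)    [QR: both ≡ 3 mod 4, sign flips]
  = -(1|15)    [31 ≡ 1 mod 15]
  = -1    [(1|15) = 1]
The Legendre symbol is -1, so x^2 ≡ 1129 (mod 727) has no solution.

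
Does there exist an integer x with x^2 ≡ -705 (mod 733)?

no

Pull out -1: (-705/733) = (-1/733)·(705/733). Since 733 ≡ 1 (mod 4), (-1/733) = +1. Now have (705/733).
705 ≡ 1 (mod 4), so quadratic reciprocity gives (705/733) = (733/705). Reduce: 733 ≡ 28 (mod 705). Now have (28/705).
Factor out 2: 28 = 2^2·7. Since 705 ≡ 1 (mod 8), (2/705) = +1, and (2/705)^2 = +1. Now have (7/705).
705 ≡ 1 (mod 4), so quadratic reciprocity gives (7/705) = (705/7). Reduce: 705 ≡ 5 (mod 7). Now have (5/7).
5 ≡ 1 (mod 4), so quadratic reciprocity gives (5/7) = (7/5). Reduce: 7 ≡ 2 (mod 5). Now have (2/5).
Factor out 2: 2 = 2. Since 5 ≡ 5 (mod 8), (2/5) = -1. Now have -(1/5).
(1/5) = 1. Collecting the sign factors: -1.
The Legendre symbol is -1, so x^2 ≡ -705 (mod 733) has no solution.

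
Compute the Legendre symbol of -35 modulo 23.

(-35 / 23)
  = (11 / 23)    [-35 ≡ 11 mod 23]
  = -(23 / 11)    [QR: both ≡ 3 mod 4, sign flips]
  = -(1 / 11)    [23 ≡ 1 mod 11]
  = -1    [(1 / 11) = 1]

-1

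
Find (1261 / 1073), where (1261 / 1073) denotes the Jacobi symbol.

-1

(1261 / 1073)
  = (188 / 1073)    [1261 ≡ 188 mod 1073]
  = (47 / 1073)    [1073 ≡ 1 mod 8 ⇒ (2 / 1073)^2 = +1]
  = (1073 / 47)    [QR: 1073 ≡ 1 mod 4, sign kept]
  = (39 / 47)    [1073 ≡ 39 mod 47]
  = -(47 / 39)    [QR: both ≡ 3 mod 4, sign flips]
  = -(8 / 39)    [47 ≡ 8 mod 39]
  = -(1 / 39)    [39 ≡ 7 mod 8 ⇒ (2 / 39)^3 = +1]
  = -1    [(1 / 39) = 1]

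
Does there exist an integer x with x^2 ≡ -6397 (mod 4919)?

(-6397/4919)
  = (3441/4919)    [-6397 ≡ 3441 mod 4919]
  = (4919/3441)    [QR: 3441 ≡ 1 mod 4, sign kept]
  = (1478/3441)    [4919 ≡ 1478 mod 3441]
  = (739/3441)    [3441 ≡ 1 mod 8 ⇒ (2/3441) = +1]
  = (3441/739)    [QR: 3441 ≡ 1 mod 4, sign kept]
  = (485/739)    [3441 ≡ 485 mod 739]
  = (739/485)    [QR: 485 ≡ 1 mod 4, sign kept]
  = (254/485)    [739 ≡ 254 mod 485]
  = -(127/485)    [485 ≡ 5 mod 8 ⇒ (2/485) = -1]
  = -(485/127)    [QR: 485 ≡ 1 mod 4, sign kept]
  = -(104/127)    [485 ≡ 104 mod 127]
  = -(13/127)    [127 ≡ 7 mod 8 ⇒ (2/127)^3 = +1]
  = -(127/13)    [QR: 13 ≡ 1 mod 4, sign kept]
  = -(10/13)    [127 ≡ 10 mod 13]
  = (5/13)    [13 ≡ 5 mod 8 ⇒ (2/13) = -1]
  = (13/5)    [QR: 5 ≡ 1 mod 4, sign kept]
  = (3/5)    [13 ≡ 3 mod 5]
  = (5/3)    [QR: 5 ≡ 1 mod 4, sign kept]
  = (2/3)    [5 ≡ 2 mod 3]
  = -(1/3)    [3 ≡ 3 mod 8 ⇒ (2/3) = -1]
  = -1    [(1/3) = 1]
(-6397/4919) = -1, and 4919 is prime, so -6397 is not a quadratic residue mod 4919.

no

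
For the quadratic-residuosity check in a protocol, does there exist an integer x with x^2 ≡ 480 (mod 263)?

(480/263)
  = (217/263)    [480 ≡ 217 mod 263]
  = (263/217)    [QR: 217 ≡ 1 mod 4, sign kept]
  = (46/217)    [263 ≡ 46 mod 217]
  = (23/217)    [217 ≡ 1 mod 8 ⇒ (2/217) = +1]
  = (217/23)    [QR: 217 ≡ 1 mod 4, sign kept]
  = (10/23)    [217 ≡ 10 mod 23]
  = (5/23)    [23 ≡ 7 mod 8 ⇒ (2/23) = +1]
  = (23/5)    [QR: 5 ≡ 1 mod 4, sign kept]
  = (3/5)    [23 ≡ 3 mod 5]
  = (5/3)    [QR: 5 ≡ 1 mod 4, sign kept]
  = (2/3)    [5 ≡ 2 mod 3]
  = -(1/3)    [3 ≡ 3 mod 8 ⇒ (2/3) = -1]
  = -1    [(1/3) = 1]
(480/263) = -1, and 263 is prime, so 480 is not a quadratic residue mod 263.

no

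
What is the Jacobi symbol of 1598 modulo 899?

1

Reduce the numerator: 1598 ≡ 699 (mod 899), so (1598/899) = (699/899).
Both 699 ≡ 3 and 899 ≡ 3 (mod 4), so reciprocity gives (699/899) = -(899/699). Reduce: 899 ≡ 200 (mod 699). Now have -(200/699).
Factor out 2: 200 = 2^3·25. Since 699 ≡ 3 (mod 8), (2/699) = -1, and (2/699)^3 = -1. Now have (25/699).
25 ≡ 1 (mod 4), so quadratic reciprocity gives (25/699) = (699/25). Reduce: 699 ≡ 24 (mod 25). Now have (24/25).
Factor out 2: 24 = 2^3·3. Since 25 ≡ 1 (mod 8), (2/25) = +1, and (2/25)^3 = +1. Now have (3/25).
25 ≡ 1 (mod 4), so quadratic reciprocity gives (3/25) = (25/3). Reduce: 25 ≡ 1 (mod 3). Now have (1/3).
(1/3) = 1. Collecting the sign factors: 1.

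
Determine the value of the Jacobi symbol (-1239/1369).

Reduce the numerator: -1239 ≡ 130 (mod 1369), so (-1239/1369) = (130/1369).
Factor out 2: 130 = 2·65. Since 1369 ≡ 1 (mod 8), (2/1369) = +1. Now have (65/1369).
65 ≡ 1 (mod 4), so quadratic reciprocity gives (65/1369) = (1369/65). Reduce: 1369 ≡ 4 (mod 65). Now have (4/65).
Factor out 2: 4 = 2^2. Since 65 ≡ 1 (mod 8), (2/65) = +1, and (2/65)^2 = +1. Now have (1/65).
(1/65) = 1. Collecting the sign factors: 1.

1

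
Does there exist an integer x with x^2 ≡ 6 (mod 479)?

yes

(6|479)
  = (3|479)    [479 ≡ 7 mod 8 ⇒ (2|479) = +1]
  = -(479|3)    [QR: both ≡ 3 mod 4, sign flips]
  = -(2|3)    [479 ≡ 2 mod 3]
  = (1|3)    [3 ≡ 3 mod 8 ⇒ (2|3) = -1]
  = 1    [(1|3) = 1]
The Legendre symbol is 1, so x^2 ≡ 6 (mod 479) has solution.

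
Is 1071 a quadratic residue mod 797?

no

(1071/797)
  = (274/797)    [1071 ≡ 274 mod 797]
  = -(137/797)    [797 ≡ 5 mod 8 ⇒ (2/797) = -1]
  = -(797/137)    [QR: 137 ≡ 1 mod 4, sign kept]
  = -(112/137)    [797 ≡ 112 mod 137]
  = -(7/137)    [137 ≡ 1 mod 8 ⇒ (2/137)^4 = +1]
  = -(137/7)    [QR: 137 ≡ 1 mod 4, sign kept]
  = -(4/7)    [137 ≡ 4 mod 7]
  = -(1/7)    [7 ≡ 7 mod 8 ⇒ (2/7)^2 = +1]
  = -1    [(1/7) = 1]
The Legendre symbol is -1, so x^2 ≡ 1071 (mod 797) has no solution.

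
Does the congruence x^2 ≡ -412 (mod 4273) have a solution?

Pull out -1: (-412/4273) = (-1/4273)·(412/4273). Since 4273 ≡ 1 (mod 4), (-1/4273) = +1. Now have (412/4273).
Factor out 2: 412 = 2^2·103. Since 4273 ≡ 1 (mod 8), (2/4273) = +1, and (2/4273)^2 = +1. Now have (103/4273).
4273 ≡ 1 (mod 4), so quadratic reciprocity gives (103/4273) = (4273/103). Reduce: 4273 ≡ 50 (mod 103). Now have (50/103).
Factor out 2: 50 = 2·25. Since 103 ≡ 7 (mod 8), (2/103) = +1. Now have (25/103).
25 ≡ 1 (mod 4), so quadratic reciprocity gives (25/103) = (103/25). Reduce: 103 ≡ 3 (mod 25). Now have (3/25).
25 ≡ 1 (mod 4), so quadratic reciprocity gives (3/25) = (25/3). Reduce: 25 ≡ 1 (mod 3). Now have (1/3).
(1/3) = 1. Collecting the sign factors: 1.
The Legendre symbol is 1, so x^2 ≡ -412 (mod 4273) has solution.

yes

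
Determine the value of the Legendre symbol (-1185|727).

1

(-1185|727)
  = (269|727)    [-1185 ≡ 269 mod 727]
  = (727|269)    [QR: 269 ≡ 1 mod 4, sign kept]
  = (189|269)    [727 ≡ 189 mod 269]
  = (269|189)    [QR: 189 ≡ 1 mod 4, sign kept]
  = (80|189)    [269 ≡ 80 mod 189]
  = (5|189)    [189 ≡ 5 mod 8 ⇒ (2|189)^4 = +1]
  = (189|5)    [QR: 5 ≡ 1 mod 4, sign kept]
  = (4|5)    [189 ≡ 4 mod 5]
  = (1|5)    [5 ≡ 5 mod 8 ⇒ (2|5)^2 = +1]
  = 1    [(1|5) = 1]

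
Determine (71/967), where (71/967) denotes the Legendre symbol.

Both 71 ≡ 3 and 967 ≡ 3 (mod 4), so reciprocity gives (71/967) = -(967/71). Reduce: 967 ≡ 44 (mod 71). Now have -(44/71).
Factor out 2: 44 = 2^2·11. Since 71 ≡ 7 (mod 8), (2/71) = +1, and (2/71)^2 = +1. Now have -(11/71).
Both 11 ≡ 3 and 71 ≡ 3 (mod 4), so reciprocity gives (11/71) = -(71/11). Reduce: 71 ≡ 5 (mod 11). Now have (5/11).
5 ≡ 1 (mod 4), so quadratic reciprocity gives (5/11) = (11/5). Reduce: 11 ≡ 1 (mod 5). Now have (1/5).
(1/5) = 1. Collecting the sign factors: 1.

1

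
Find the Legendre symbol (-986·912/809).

-1

By multiplicativity, (-986·912/809) = (-986/809)·(912/809).
First factor (-986/809):
Pull out -1: (-986/809) = (-1/809)·(986/809). Since 809 ≡ 1 (mod 4), (-1/809) = +1. Now have (986/809).
Reduce the numerator: 986 ≡ 177 (mod 809), so (986/809) = (177/809).
177 ≡ 1 (mod 4), so quadratic reciprocity gives (177/809) = (809/177). Reduce: 809 ≡ 101 (mod 177). Now have (101/177).
101 ≡ 1 (mod 4), so quadratic reciprocity gives (101/177) = (177/101). Reduce: 177 ≡ 76 (mod 101). Now have (76/101).
Factor out 2: 76 = 2^2·19. Since 101 ≡ 5 (mod 8), (2/101) = -1, and (2/101)^2 = +1. Now have (19/101).
101 ≡ 1 (mod 4), so quadratic reciprocity gives (19/101) = (101/19). Reduce: 101 ≡ 6 (mod 19). Now have (6/19).
Factor out 2: 6 = 2·3. Since 19 ≡ 3 (mod 8), (2/19) = -1. Now have -(3/19).
Both 3 ≡ 3 and 19 ≡ 3 (mod 4), so reciprocity gives (3/19) = -(19/3). Reduce: 19 ≡ 1 (mod 3). Now have (1/3).
(1/3) = 1. Collecting the sign factors: 1.
Second factor (912/809):
Reduce the numerator: 912 ≡ 103 (mod 809), so (912/809) = (103/809).
809 ≡ 1 (mod 4), so quadratic reciprocity gives (103/809) = (809/103). Reduce: 809 ≡ 88 (mod 103). Now have (88/103).
Factor out 2: 88 = 2^3·11. Since 103 ≡ 7 (mod 8), (2/103) = +1, and (2/103)^3 = +1. Now have (11/103).
Both 11 ≡ 3 and 103 ≡ 3 (mod 4), so reciprocity gives (11/103) = -(103/11). Reduce: 103 ≡ 4 (mod 11). Now have -(4/11).
Factor out 2: 4 = 2^2. Since 11 ≡ 3 (mod 8), (2/11) = -1, and (2/11)^2 = +1. Now have -(1/11).
(1/11) = 1. Collecting the sign factors: -1.
Product: (1)·(-1) = -1.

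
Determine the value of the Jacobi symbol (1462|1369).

1

(1462|1369)
  = (93|1369)    [1462 ≡ 93 mod 1369]
  = (1369|93)    [QR: 93 ≡ 1 mod 4, sign kept]
  = (67|93)    [1369 ≡ 67 mod 93]
  = (93|67)    [QR: 93 ≡ 1 mod 4, sign kept]
  = (26|67)    [93 ≡ 26 mod 67]
  = -(13|67)    [67 ≡ 3 mod 8 ⇒ (2|67) = -1]
  = -(67|13)    [QR: 13 ≡ 1 mod 4, sign kept]
  = -(2|13)    [67 ≡ 2 mod 13]
  = (1|13)    [13 ≡ 5 mod 8 ⇒ (2|13) = -1]
  = 1    [(1|13) = 1]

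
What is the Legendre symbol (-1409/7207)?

(-1409/7207)
  = (5798/7207)    [-1409 ≡ 5798 mod 7207]
  = (2899/7207)    [7207 ≡ 7 mod 8 ⇒ (2/7207) = +1]
  = -(7207/2899)    [QR: both ≡ 3 mod 4, sign flips]
  = -(1409/2899)    [7207 ≡ 1409 mod 2899]
  = -(2899/1409)    [QR: 1409 ≡ 1 mod 4, sign kept]
  = -(81/1409)    [2899 ≡ 81 mod 1409]
  = -(1409/81)    [QR: 81 ≡ 1 mod 4, sign kept]
  = -(32/81)    [1409 ≡ 32 mod 81]
  = -(1/81)    [81 ≡ 1 mod 8 ⇒ (2/81)^5 = +1]
  = -1    [(1/81) = 1]

-1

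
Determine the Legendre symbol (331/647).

Both 331 ≡ 3 and 647 ≡ 3 (mod 4), so reciprocity gives (331/647) = -(647/331). Reduce: 647 ≡ 316 (mod 331). Now have -(316/331).
Factor out 2: 316 = 2^2·79. Since 331 ≡ 3 (mod 8), (2/331) = -1, and (2/331)^2 = +1. Now have -(79/331).
Both 79 ≡ 3 and 331 ≡ 3 (mod 4), so reciprocity gives (79/331) = -(331/79). Reduce: 331 ≡ 15 (mod 79). Now have (15/79).
Both 15 ≡ 3 and 79 ≡ 3 (mod 4), so reciprocity gives (15/79) = -(79/15). Reduce: 79 ≡ 4 (mod 15). Now have -(4/15).
Factor out 2: 4 = 2^2. Since 15 ≡ 7 (mod 8), (2/15) = +1, and (2/15)^2 = +1. Now have -(1/15).
(1/15) = 1. Collecting the sign factors: -1.

-1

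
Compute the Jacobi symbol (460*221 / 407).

By multiplicativity, (460·221 / 407) = (460 / 407)·(221 / 407).
First factor (460 / 407):
(460 / 407)
  = (53 / 407)    [460 ≡ 53 mod 407]
  = (407 / 53)    [QR: 53 ≡ 1 mod 4, sign kept]
  = (36 / 53)    [407 ≡ 36 mod 53]
  = (9 / 53)    [53 ≡ 5 mod 8 ⇒ (2 / 53)^2 = +1]
  = (53 / 9)    [QR: 9 ≡ 1 mod 4, sign kept]
  = (8 / 9)    [53 ≡ 8 mod 9]
  = (1 / 9)    [9 ≡ 1 mod 8 ⇒ (2 / 9)^3 = +1]
  = 1    [(1 / 9) = 1]
Second factor (221 / 407):
(221 / 407)
  = (407 / 221)    [QR: 221 ≡ 1 mod 4, sign kept]
  = (186 / 221)    [407 ≡ 186 mod 221]
  = -(93 / 221)    [221 ≡ 5 mod 8 ⇒ (2 / 221) = -1]
  = -(221 / 93)    [QR: 93 ≡ 1 mod 4, sign kept]
  = -(35 / 93)    [221 ≡ 35 mod 93]
  = -(93 / 35)    [QR: 93 ≡ 1 mod 4, sign kept]
  = -(23 / 35)    [93 ≡ 23 mod 35]
  = (35 / 23)    [QR: both ≡ 3 mod 4, sign flips]
  = (12 / 23)    [35 ≡ 12 mod 23]
  = (3 / 23)    [23 ≡ 7 mod 8 ⇒ (2 / 23)^2 = +1]
  = -(23 / 3)    [QR: both ≡ 3 mod 4, sign flips]
  = -(2 / 3)    [23 ≡ 2 mod 3]
  = (1 / 3)    [3 ≡ 3 mod 8 ⇒ (2 / 3) = -1]
  = 1    [(1 / 3) = 1]
Product: (1)·(1) = 1.

1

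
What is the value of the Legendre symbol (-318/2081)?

1

(-318/2081)
  = (1763/2081)    [-318 ≡ 1763 mod 2081]
  = (2081/1763)    [QR: 2081 ≡ 1 mod 4, sign kept]
  = (318/1763)    [2081 ≡ 318 mod 1763]
  = -(159/1763)    [1763 ≡ 3 mod 8 ⇒ (2/1763) = -1]
  = (1763/159)    [QR: both ≡ 3 mod 4, sign flips]
  = (14/159)    [1763 ≡ 14 mod 159]
  = (7/159)    [159 ≡ 7 mod 8 ⇒ (2/159) = +1]
  = -(159/7)    [QR: both ≡ 3 mod 4, sign flips]
  = -(5/7)    [159 ≡ 5 mod 7]
  = -(7/5)    [QR: 5 ≡ 1 mod 4, sign kept]
  = -(2/5)    [7 ≡ 2 mod 5]
  = (1/5)    [5 ≡ 5 mod 8 ⇒ (2/5) = -1]
  = 1    [(1/5) = 1]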